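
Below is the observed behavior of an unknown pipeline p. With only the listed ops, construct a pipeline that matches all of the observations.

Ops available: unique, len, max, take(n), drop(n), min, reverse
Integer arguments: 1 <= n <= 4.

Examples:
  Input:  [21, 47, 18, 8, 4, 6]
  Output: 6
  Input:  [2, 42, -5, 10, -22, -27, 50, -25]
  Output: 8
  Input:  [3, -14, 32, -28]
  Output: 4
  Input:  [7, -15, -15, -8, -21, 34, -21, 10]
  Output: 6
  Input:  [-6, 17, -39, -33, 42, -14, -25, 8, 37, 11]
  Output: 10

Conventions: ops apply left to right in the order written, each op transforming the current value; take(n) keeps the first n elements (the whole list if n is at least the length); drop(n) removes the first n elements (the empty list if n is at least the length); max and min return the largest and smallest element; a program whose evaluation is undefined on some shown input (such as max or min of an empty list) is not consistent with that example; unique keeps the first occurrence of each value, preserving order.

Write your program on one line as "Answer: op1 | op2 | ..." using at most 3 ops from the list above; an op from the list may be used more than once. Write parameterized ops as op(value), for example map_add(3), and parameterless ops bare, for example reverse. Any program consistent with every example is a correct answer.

unique | len

Check, running the answer program on each example:
  [21, 47, 18, 8, 4, 6] -> [21, 47, 18, 8, 4, 6] -> 6
  [2, 42, -5, 10, -22, -27, 50, -25] -> [2, 42, -5, 10, -22, -27, 50, -25] -> 8
  [3, -14, 32, -28] -> [3, -14, 32, -28] -> 4
  [7, -15, -15, -8, -21, 34, -21, 10] -> [7, -15, -8, -21, 34, 10] -> 6
  [-6, 17, -39, -33, 42, -14, -25, 8, 37, 11] -> [-6, 17, -39, -33, 42, -14, -25, 8, 37, 11] -> 10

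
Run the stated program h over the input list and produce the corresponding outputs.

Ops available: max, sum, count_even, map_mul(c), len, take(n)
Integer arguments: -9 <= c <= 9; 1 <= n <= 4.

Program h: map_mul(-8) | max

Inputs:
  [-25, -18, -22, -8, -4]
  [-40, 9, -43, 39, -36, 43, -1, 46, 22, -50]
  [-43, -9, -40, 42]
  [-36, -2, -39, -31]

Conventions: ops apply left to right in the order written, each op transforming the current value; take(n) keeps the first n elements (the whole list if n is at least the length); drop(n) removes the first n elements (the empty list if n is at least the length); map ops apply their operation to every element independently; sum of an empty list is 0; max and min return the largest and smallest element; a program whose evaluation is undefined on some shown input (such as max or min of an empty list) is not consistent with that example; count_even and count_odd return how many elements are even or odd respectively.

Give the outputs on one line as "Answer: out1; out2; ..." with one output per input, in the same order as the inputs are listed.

Execution, op by op:
  [-25, -18, -22, -8, -4] -> [200, 144, 176, 64, 32] -> 200
  [-40, 9, -43, 39, -36, 43, -1, 46, 22, -50] -> [320, -72, 344, -312, 288, -344, 8, -368, -176, 400] -> 400
  [-43, -9, -40, 42] -> [344, 72, 320, -336] -> 344
  [-36, -2, -39, -31] -> [288, 16, 312, 248] -> 312

200; 400; 344; 312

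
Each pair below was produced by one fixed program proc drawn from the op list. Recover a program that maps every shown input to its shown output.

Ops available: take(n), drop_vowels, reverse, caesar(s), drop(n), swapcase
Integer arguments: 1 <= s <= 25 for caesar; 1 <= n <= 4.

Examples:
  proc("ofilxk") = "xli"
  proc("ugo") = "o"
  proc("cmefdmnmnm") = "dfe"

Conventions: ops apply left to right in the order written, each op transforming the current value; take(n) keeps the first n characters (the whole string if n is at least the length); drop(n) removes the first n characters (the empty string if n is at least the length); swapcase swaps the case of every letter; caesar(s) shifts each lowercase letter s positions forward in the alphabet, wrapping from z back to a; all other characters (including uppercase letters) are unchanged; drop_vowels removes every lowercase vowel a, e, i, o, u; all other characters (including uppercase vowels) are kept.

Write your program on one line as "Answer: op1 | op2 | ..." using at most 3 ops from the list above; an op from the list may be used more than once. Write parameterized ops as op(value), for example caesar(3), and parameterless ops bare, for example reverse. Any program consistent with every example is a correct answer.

drop(2) | take(3) | reverse

Check, running the answer program on each example:
  "ofilxk" -> "ilxk" -> "ilx" -> "xli"
  "ugo" -> "o" -> "o" -> "o"
  "cmefdmnmnm" -> "efdmnmnm" -> "efd" -> "dfe"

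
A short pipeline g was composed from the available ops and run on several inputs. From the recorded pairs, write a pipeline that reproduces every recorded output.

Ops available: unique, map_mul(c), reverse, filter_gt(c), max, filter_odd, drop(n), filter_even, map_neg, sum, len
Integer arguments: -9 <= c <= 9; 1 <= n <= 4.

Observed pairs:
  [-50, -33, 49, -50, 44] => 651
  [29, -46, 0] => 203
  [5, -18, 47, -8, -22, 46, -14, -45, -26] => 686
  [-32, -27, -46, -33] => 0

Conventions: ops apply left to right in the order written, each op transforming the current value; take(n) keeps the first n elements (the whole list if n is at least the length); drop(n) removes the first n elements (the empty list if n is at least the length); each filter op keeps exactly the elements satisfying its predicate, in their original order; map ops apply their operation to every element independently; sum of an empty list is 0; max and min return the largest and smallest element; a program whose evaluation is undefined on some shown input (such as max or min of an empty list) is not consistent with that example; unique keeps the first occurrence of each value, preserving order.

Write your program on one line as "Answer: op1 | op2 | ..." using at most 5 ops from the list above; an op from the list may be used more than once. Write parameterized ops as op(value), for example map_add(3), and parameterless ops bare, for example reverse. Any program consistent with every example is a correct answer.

unique | map_mul(-1) | map_mul(-7) | filter_gt(-4) | sum

Check, running the answer program on each example:
  [-50, -33, 49, -50, 44] -> [-50, -33, 49, 44] -> [50, 33, -49, -44] -> [-350, -231, 343, 308] -> [343, 308] -> 651
  [29, -46, 0] -> [29, -46, 0] -> [-29, 46, 0] -> [203, -322, 0] -> [203, 0] -> 203
  [5, -18, 47, -8, -22, 46, -14, -45, -26] -> [5, -18, 47, -8, -22, 46, -14, -45, -26] -> [-5, 18, -47, 8, 22, -46, 14, 45, 26] -> [35, -126, 329, -56, -154, 322, -98, -315, -182] -> [35, 329, 322] -> 686
  [-32, -27, -46, -33] -> [-32, -27, -46, -33] -> [32, 27, 46, 33] -> [-224, -189, -322, -231] -> [] -> 0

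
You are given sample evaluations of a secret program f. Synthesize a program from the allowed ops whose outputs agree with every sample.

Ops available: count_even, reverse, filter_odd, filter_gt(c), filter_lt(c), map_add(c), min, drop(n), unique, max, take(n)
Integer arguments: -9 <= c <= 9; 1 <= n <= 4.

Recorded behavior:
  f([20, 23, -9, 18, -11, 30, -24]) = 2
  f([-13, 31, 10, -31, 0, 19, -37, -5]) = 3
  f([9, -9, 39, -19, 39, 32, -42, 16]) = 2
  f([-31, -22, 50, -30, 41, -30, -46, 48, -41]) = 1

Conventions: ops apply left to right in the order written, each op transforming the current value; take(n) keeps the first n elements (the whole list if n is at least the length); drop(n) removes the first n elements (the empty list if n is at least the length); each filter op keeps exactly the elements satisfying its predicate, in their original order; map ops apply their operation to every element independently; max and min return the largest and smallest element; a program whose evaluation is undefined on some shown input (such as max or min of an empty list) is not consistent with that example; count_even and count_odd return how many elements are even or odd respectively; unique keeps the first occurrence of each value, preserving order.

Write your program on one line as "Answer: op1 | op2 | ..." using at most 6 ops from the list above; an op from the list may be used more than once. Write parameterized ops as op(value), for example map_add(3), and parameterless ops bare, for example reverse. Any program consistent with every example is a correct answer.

filter_lt(3) | reverse | take(4) | map_add(5) | count_even

Check, running the answer program on each example:
  [20, 23, -9, 18, -11, 30, -24] -> [-9, -11, -24] -> [-24, -11, -9] -> [-24, -11, -9] -> [-19, -6, -4] -> 2
  [-13, 31, 10, -31, 0, 19, -37, -5] -> [-13, -31, 0, -37, -5] -> [-5, -37, 0, -31, -13] -> [-5, -37, 0, -31] -> [0, -32, 5, -26] -> 3
  [9, -9, 39, -19, 39, 32, -42, 16] -> [-9, -19, -42] -> [-42, -19, -9] -> [-42, -19, -9] -> [-37, -14, -4] -> 2
  [-31, -22, 50, -30, 41, -30, -46, 48, -41] -> [-31, -22, -30, -30, -46, -41] -> [-41, -46, -30, -30, -22, -31] -> [-41, -46, -30, -30] -> [-36, -41, -25, -25] -> 1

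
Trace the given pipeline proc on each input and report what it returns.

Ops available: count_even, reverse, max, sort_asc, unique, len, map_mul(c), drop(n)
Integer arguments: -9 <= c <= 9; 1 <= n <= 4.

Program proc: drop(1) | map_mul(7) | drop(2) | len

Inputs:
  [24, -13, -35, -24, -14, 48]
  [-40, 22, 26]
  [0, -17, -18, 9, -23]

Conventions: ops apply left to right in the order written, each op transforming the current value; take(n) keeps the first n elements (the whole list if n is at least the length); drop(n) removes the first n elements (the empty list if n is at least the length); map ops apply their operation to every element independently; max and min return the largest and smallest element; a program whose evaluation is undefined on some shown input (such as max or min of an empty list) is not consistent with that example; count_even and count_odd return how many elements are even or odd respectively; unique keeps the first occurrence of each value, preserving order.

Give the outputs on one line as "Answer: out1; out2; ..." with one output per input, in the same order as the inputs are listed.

Execution, op by op:
  [24, -13, -35, -24, -14, 48] -> [-13, -35, -24, -14, 48] -> [-91, -245, -168, -98, 336] -> [-168, -98, 336] -> 3
  [-40, 22, 26] -> [22, 26] -> [154, 182] -> [] -> 0
  [0, -17, -18, 9, -23] -> [-17, -18, 9, -23] -> [-119, -126, 63, -161] -> [63, -161] -> 2

3; 0; 2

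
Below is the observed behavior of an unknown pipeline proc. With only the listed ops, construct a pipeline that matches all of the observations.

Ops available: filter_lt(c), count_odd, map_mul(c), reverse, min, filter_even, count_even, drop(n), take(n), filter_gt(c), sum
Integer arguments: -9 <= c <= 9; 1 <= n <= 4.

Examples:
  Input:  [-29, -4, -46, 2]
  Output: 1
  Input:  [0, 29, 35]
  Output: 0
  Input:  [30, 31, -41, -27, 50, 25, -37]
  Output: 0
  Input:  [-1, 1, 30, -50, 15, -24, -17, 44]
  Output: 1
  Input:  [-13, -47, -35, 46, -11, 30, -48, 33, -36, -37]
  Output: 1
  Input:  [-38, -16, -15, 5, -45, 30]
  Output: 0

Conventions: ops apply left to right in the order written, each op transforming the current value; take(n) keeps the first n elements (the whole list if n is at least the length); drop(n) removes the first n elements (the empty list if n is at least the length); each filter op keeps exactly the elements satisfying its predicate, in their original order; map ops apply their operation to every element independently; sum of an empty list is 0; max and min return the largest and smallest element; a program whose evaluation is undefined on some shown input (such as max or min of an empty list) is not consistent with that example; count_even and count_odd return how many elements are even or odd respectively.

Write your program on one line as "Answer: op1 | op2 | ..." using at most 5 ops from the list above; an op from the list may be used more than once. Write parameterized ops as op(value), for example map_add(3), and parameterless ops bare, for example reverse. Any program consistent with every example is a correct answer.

drop(3) | map_mul(-5) | map_mul(-1) | take(1) | count_even

Check, running the answer program on each example:
  [-29, -4, -46, 2] -> [2] -> [-10] -> [10] -> [10] -> 1
  [0, 29, 35] -> [] -> [] -> [] -> [] -> 0
  [30, 31, -41, -27, 50, 25, -37] -> [-27, 50, 25, -37] -> [135, -250, -125, 185] -> [-135, 250, 125, -185] -> [-135] -> 0
  [-1, 1, 30, -50, 15, -24, -17, 44] -> [-50, 15, -24, -17, 44] -> [250, -75, 120, 85, -220] -> [-250, 75, -120, -85, 220] -> [-250] -> 1
  [-13, -47, -35, 46, -11, 30, -48, 33, -36, -37] -> [46, -11, 30, -48, 33, -36, -37] -> [-230, 55, -150, 240, -165, 180, 185] -> [230, -55, 150, -240, 165, -180, -185] -> [230] -> 1
  [-38, -16, -15, 5, -45, 30] -> [5, -45, 30] -> [-25, 225, -150] -> [25, -225, 150] -> [25] -> 0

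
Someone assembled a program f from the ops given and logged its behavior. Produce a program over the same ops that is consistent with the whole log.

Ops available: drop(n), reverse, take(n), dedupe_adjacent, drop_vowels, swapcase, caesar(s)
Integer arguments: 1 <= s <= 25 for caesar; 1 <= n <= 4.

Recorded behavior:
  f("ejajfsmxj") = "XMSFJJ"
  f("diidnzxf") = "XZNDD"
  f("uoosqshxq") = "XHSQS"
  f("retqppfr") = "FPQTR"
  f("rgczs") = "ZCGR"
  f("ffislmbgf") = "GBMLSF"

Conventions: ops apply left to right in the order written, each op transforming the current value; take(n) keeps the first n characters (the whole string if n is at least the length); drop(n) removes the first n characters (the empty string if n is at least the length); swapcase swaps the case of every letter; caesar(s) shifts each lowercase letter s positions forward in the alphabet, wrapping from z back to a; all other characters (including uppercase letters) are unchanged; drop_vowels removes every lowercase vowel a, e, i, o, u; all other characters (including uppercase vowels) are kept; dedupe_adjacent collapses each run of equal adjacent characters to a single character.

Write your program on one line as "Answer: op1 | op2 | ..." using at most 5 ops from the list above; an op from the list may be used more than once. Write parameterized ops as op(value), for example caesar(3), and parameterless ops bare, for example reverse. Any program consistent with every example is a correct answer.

reverse | drop(1) | dedupe_adjacent | drop_vowels | swapcase

Check, running the answer program on each example:
  "ejajfsmxj" -> "jxmsfjaje" -> "xmsfjaje" -> "xmsfjaje" -> "xmsfjj" -> "XMSFJJ"
  "diidnzxf" -> "fxzndiid" -> "xzndiid" -> "xzndid" -> "xzndd" -> "XZNDD"
  "uoosqshxq" -> "qxhsqsoou" -> "xhsqsoou" -> "xhsqsou" -> "xhsqs" -> "XHSQS"
  "retqppfr" -> "rfppqter" -> "fppqter" -> "fpqter" -> "fpqtr" -> "FPQTR"
  "rgczs" -> "szcgr" -> "zcgr" -> "zcgr" -> "zcgr" -> "ZCGR"
  "ffislmbgf" -> "fgbmlsiff" -> "gbmlsiff" -> "gbmlsif" -> "gbmlsf" -> "GBMLSF"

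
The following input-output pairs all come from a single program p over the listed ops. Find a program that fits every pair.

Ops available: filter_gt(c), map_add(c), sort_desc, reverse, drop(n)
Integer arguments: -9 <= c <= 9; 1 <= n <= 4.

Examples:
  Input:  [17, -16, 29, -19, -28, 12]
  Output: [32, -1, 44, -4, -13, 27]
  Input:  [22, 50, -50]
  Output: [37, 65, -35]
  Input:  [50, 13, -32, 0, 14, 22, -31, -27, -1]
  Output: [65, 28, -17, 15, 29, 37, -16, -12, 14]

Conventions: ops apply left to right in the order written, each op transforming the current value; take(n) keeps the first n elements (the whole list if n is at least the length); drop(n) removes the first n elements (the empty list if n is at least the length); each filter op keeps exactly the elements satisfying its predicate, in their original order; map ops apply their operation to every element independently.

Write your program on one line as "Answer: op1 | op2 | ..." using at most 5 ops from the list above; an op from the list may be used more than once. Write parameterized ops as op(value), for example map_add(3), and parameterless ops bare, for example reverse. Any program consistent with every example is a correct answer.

map_add(-2) | map_add(6) | map_add(6) | map_add(5)

Check, running the answer program on each example:
  [17, -16, 29, -19, -28, 12] -> [15, -18, 27, -21, -30, 10] -> [21, -12, 33, -15, -24, 16] -> [27, -6, 39, -9, -18, 22] -> [32, -1, 44, -4, -13, 27]
  [22, 50, -50] -> [20, 48, -52] -> [26, 54, -46] -> [32, 60, -40] -> [37, 65, -35]
  [50, 13, -32, 0, 14, 22, -31, -27, -1] -> [48, 11, -34, -2, 12, 20, -33, -29, -3] -> [54, 17, -28, 4, 18, 26, -27, -23, 3] -> [60, 23, -22, 10, 24, 32, -21, -17, 9] -> [65, 28, -17, 15, 29, 37, -16, -12, 14]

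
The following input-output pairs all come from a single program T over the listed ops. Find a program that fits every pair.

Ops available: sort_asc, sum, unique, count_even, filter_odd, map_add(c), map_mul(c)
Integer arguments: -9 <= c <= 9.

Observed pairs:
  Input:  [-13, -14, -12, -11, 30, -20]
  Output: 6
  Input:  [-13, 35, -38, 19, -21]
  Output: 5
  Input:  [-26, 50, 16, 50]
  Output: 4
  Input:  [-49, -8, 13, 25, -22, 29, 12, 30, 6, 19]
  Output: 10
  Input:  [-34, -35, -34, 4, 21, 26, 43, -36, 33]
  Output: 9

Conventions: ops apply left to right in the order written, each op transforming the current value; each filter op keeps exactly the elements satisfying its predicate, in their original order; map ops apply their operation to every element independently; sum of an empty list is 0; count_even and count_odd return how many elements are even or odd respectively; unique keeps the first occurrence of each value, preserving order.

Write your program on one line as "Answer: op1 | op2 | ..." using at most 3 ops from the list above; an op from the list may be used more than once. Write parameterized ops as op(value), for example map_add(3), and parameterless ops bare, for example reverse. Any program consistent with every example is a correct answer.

map_mul(-4) | map_mul(-1) | count_even

Check, running the answer program on each example:
  [-13, -14, -12, -11, 30, -20] -> [52, 56, 48, 44, -120, 80] -> [-52, -56, -48, -44, 120, -80] -> 6
  [-13, 35, -38, 19, -21] -> [52, -140, 152, -76, 84] -> [-52, 140, -152, 76, -84] -> 5
  [-26, 50, 16, 50] -> [104, -200, -64, -200] -> [-104, 200, 64, 200] -> 4
  [-49, -8, 13, 25, -22, 29, 12, 30, 6, 19] -> [196, 32, -52, -100, 88, -116, -48, -120, -24, -76] -> [-196, -32, 52, 100, -88, 116, 48, 120, 24, 76] -> 10
  [-34, -35, -34, 4, 21, 26, 43, -36, 33] -> [136, 140, 136, -16, -84, -104, -172, 144, -132] -> [-136, -140, -136, 16, 84, 104, 172, -144, 132] -> 9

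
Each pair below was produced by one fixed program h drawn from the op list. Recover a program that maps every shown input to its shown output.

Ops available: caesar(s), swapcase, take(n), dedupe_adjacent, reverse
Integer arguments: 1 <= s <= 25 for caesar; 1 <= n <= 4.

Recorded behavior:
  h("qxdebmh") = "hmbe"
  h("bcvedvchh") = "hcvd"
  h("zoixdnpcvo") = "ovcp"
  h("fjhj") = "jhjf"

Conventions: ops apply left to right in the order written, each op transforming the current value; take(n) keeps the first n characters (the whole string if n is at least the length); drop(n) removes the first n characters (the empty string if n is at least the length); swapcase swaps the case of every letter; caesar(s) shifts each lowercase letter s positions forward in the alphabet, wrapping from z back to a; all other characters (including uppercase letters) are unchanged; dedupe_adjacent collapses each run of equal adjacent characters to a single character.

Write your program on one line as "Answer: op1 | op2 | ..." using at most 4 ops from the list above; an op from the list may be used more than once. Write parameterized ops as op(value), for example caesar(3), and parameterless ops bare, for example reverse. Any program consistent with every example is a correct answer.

reverse | dedupe_adjacent | take(4)

Check, running the answer program on each example:
  "qxdebmh" -> "hmbedxq" -> "hmbedxq" -> "hmbe"
  "bcvedvchh" -> "hhcvdevcb" -> "hcvdevcb" -> "hcvd"
  "zoixdnpcvo" -> "ovcpndxioz" -> "ovcpndxioz" -> "ovcp"
  "fjhj" -> "jhjf" -> "jhjf" -> "jhjf"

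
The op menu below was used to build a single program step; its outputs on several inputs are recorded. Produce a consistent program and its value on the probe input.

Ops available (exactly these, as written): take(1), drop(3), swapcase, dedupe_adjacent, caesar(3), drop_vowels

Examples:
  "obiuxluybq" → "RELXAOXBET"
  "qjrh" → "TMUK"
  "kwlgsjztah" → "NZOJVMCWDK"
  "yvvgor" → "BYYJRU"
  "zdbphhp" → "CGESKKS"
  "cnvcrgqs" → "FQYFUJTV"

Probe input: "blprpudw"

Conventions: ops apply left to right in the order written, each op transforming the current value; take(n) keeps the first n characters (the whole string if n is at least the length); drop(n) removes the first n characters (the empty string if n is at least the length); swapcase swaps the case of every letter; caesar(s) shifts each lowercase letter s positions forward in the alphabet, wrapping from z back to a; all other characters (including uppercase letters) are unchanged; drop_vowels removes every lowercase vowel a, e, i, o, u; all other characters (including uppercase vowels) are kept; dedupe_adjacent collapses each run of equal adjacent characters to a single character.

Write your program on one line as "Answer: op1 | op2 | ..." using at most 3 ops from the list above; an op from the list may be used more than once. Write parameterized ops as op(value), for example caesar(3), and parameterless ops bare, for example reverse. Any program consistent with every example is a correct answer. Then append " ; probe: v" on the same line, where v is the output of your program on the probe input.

caesar(3) | swapcase ; probe: "EOSUSXGZ"

Check, running the answer program on each example:
  "obiuxluybq" -> "relxaoxbet" -> "RELXAOXBET"
  "qjrh" -> "tmuk" -> "TMUK"
  "kwlgsjztah" -> "nzojvmcwdk" -> "NZOJVMCWDK"
  "yvvgor" -> "byyjru" -> "BYYJRU"
  "zdbphhp" -> "cgeskks" -> "CGESKKS"
  "cnvcrgqs" -> "fqyfujtv" -> "FQYFUJTV"
  probe: "blprpudw" -> "eosusxgz" -> "EOSUSXGZ"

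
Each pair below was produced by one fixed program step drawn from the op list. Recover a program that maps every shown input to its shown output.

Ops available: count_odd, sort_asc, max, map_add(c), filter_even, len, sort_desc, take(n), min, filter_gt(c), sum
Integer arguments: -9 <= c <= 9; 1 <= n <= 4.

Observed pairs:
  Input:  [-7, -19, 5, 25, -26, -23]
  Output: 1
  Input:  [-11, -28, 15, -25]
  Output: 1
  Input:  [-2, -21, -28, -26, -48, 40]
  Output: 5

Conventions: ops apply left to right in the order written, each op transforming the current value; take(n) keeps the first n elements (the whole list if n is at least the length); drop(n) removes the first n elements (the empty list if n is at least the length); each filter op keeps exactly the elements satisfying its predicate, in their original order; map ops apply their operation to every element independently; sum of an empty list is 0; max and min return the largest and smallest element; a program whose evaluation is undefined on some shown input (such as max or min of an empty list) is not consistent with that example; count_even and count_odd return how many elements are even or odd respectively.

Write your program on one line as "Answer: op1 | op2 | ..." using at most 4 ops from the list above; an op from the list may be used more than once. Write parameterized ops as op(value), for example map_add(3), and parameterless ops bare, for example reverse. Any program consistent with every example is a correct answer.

map_add(8) | filter_even | map_add(-9) | count_odd

Check, running the answer program on each example:
  [-7, -19, 5, 25, -26, -23] -> [1, -11, 13, 33, -18, -15] -> [-18] -> [-27] -> 1
  [-11, -28, 15, -25] -> [-3, -20, 23, -17] -> [-20] -> [-29] -> 1
  [-2, -21, -28, -26, -48, 40] -> [6, -13, -20, -18, -40, 48] -> [6, -20, -18, -40, 48] -> [-3, -29, -27, -49, 39] -> 5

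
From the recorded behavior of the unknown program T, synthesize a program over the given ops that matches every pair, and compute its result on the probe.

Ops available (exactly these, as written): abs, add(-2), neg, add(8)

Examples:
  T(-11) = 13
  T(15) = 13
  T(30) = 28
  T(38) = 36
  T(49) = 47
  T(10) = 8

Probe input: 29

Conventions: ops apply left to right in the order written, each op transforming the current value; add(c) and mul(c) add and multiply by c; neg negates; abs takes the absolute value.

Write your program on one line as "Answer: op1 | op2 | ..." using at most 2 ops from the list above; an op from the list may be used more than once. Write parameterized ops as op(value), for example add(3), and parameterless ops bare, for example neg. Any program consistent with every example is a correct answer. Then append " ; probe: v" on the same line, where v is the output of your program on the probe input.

add(-2) | abs ; probe: 27

Check, running the answer program on each example:
  -11 -> -13 -> 13
  15 -> 13 -> 13
  30 -> 28 -> 28
  38 -> 36 -> 36
  49 -> 47 -> 47
  10 -> 8 -> 8
  probe: 29 -> 27 -> 27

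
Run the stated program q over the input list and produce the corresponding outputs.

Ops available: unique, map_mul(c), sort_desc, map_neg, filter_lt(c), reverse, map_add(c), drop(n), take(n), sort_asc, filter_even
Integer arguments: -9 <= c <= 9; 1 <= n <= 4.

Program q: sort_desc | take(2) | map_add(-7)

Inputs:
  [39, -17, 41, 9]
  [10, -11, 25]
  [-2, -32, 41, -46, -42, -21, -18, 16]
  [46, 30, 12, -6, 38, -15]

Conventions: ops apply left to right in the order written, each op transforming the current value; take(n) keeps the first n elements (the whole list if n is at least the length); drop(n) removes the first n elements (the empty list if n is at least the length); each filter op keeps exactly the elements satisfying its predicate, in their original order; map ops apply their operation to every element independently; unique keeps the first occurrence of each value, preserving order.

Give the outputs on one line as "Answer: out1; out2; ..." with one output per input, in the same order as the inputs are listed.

Execution, op by op:
  [39, -17, 41, 9] -> [41, 39, 9, -17] -> [41, 39] -> [34, 32]
  [10, -11, 25] -> [25, 10, -11] -> [25, 10] -> [18, 3]
  [-2, -32, 41, -46, -42, -21, -18, 16] -> [41, 16, -2, -18, -21, -32, -42, -46] -> [41, 16] -> [34, 9]
  [46, 30, 12, -6, 38, -15] -> [46, 38, 30, 12, -6, -15] -> [46, 38] -> [39, 31]

[34, 32]; [18, 3]; [34, 9]; [39, 31]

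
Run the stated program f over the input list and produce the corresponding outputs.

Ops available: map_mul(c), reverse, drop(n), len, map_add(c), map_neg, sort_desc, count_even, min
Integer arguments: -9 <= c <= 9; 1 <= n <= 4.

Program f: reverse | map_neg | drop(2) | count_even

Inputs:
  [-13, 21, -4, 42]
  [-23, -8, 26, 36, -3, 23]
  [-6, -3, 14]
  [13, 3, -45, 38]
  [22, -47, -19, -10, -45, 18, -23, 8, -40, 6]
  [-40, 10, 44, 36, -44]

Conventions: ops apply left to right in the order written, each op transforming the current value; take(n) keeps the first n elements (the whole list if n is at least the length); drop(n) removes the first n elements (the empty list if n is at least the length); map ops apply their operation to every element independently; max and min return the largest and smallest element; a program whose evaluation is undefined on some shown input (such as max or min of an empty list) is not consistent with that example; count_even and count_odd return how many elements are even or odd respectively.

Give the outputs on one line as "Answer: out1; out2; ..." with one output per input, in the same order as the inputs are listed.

Execution, op by op:
  [-13, 21, -4, 42] -> [42, -4, 21, -13] -> [-42, 4, -21, 13] -> [-21, 13] -> 0
  [-23, -8, 26, 36, -3, 23] -> [23, -3, 36, 26, -8, -23] -> [-23, 3, -36, -26, 8, 23] -> [-36, -26, 8, 23] -> 3
  [-6, -3, 14] -> [14, -3, -6] -> [-14, 3, 6] -> [6] -> 1
  [13, 3, -45, 38] -> [38, -45, 3, 13] -> [-38, 45, -3, -13] -> [-3, -13] -> 0
  [22, -47, -19, -10, -45, 18, -23, 8, -40, 6] -> [6, -40, 8, -23, 18, -45, -10, -19, -47, 22] -> [-6, 40, -8, 23, -18, 45, 10, 19, 47, -22] -> [-8, 23, -18, 45, 10, 19, 47, -22] -> 4
  [-40, 10, 44, 36, -44] -> [-44, 36, 44, 10, -40] -> [44, -36, -44, -10, 40] -> [-44, -10, 40] -> 3

0; 3; 1; 0; 4; 3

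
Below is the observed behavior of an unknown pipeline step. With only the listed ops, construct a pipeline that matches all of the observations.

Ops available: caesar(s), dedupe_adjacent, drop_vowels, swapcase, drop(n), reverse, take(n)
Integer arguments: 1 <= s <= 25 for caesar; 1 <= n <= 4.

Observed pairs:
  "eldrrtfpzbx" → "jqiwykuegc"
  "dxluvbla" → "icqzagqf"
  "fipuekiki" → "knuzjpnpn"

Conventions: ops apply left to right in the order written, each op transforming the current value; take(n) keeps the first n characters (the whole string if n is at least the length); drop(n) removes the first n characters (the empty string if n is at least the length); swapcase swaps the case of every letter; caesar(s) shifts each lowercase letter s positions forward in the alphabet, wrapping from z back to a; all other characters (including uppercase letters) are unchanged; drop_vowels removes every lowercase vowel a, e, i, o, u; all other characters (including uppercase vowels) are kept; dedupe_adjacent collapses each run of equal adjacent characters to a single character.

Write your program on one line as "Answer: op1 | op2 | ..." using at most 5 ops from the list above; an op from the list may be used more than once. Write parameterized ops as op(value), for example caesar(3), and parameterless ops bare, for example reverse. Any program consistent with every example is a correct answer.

caesar(5) | swapcase | dedupe_adjacent | swapcase

Check, running the answer program on each example:
  "eldrrtfpzbx" -> "jqiwwykuegc" -> "JQIWWYKUEGC" -> "JQIWYKUEGC" -> "jqiwykuegc"
  "dxluvbla" -> "icqzagqf" -> "ICQZAGQF" -> "ICQZAGQF" -> "icqzagqf"
  "fipuekiki" -> "knuzjpnpn" -> "KNUZJPNPN" -> "KNUZJPNPN" -> "knuzjpnpn"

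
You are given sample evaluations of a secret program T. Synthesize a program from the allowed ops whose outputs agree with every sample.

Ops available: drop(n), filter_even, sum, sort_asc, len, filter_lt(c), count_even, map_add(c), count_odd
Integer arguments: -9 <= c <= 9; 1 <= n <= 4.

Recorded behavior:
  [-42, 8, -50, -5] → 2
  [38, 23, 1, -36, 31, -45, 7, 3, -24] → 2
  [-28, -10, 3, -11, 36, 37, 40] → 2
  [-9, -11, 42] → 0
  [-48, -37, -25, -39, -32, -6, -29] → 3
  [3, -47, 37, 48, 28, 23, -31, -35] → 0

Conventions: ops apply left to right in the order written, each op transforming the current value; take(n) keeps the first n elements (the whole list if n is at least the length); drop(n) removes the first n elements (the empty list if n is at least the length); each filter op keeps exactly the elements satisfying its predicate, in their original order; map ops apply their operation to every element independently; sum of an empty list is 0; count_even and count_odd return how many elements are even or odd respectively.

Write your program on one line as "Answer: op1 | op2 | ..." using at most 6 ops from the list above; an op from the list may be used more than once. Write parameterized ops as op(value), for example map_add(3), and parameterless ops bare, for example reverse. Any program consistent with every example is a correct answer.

sort_asc | filter_even | map_add(-1) | filter_lt(-2) | len

Check, running the answer program on each example:
  [-42, 8, -50, -5] -> [-50, -42, -5, 8] -> [-50, -42, 8] -> [-51, -43, 7] -> [-51, -43] -> 2
  [38, 23, 1, -36, 31, -45, 7, 3, -24] -> [-45, -36, -24, 1, 3, 7, 23, 31, 38] -> [-36, -24, 38] -> [-37, -25, 37] -> [-37, -25] -> 2
  [-28, -10, 3, -11, 36, 37, 40] -> [-28, -11, -10, 3, 36, 37, 40] -> [-28, -10, 36, 40] -> [-29, -11, 35, 39] -> [-29, -11] -> 2
  [-9, -11, 42] -> [-11, -9, 42] -> [42] -> [41] -> [] -> 0
  [-48, -37, -25, -39, -32, -6, -29] -> [-48, -39, -37, -32, -29, -25, -6] -> [-48, -32, -6] -> [-49, -33, -7] -> [-49, -33, -7] -> 3
  [3, -47, 37, 48, 28, 23, -31, -35] -> [-47, -35, -31, 3, 23, 28, 37, 48] -> [28, 48] -> [27, 47] -> [] -> 0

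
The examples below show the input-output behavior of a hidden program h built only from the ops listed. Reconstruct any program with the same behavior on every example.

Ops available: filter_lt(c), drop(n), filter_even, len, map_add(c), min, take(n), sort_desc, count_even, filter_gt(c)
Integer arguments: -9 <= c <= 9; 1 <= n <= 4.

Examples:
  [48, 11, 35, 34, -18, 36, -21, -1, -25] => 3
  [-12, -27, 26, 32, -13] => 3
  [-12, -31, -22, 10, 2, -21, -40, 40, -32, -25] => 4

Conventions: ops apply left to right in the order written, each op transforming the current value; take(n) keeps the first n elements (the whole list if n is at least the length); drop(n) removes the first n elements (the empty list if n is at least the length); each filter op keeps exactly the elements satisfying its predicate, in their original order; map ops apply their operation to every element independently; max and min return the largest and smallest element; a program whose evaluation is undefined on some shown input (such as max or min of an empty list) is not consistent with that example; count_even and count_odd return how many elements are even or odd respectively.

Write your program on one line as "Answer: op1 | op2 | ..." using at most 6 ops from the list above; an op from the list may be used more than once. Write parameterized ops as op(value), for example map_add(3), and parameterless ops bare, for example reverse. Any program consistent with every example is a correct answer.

map_add(2) | map_add(-7) | sort_desc | take(4) | map_add(1) | count_even

Check, running the answer program on each example:
  [48, 11, 35, 34, -18, 36, -21, -1, -25] -> [50, 13, 37, 36, -16, 38, -19, 1, -23] -> [43, 6, 30, 29, -23, 31, -26, -6, -30] -> [43, 31, 30, 29, 6, -6, -23, -26, -30] -> [43, 31, 30, 29] -> [44, 32, 31, 30] -> 3
  [-12, -27, 26, 32, -13] -> [-10, -25, 28, 34, -11] -> [-17, -32, 21, 27, -18] -> [27, 21, -17, -18, -32] -> [27, 21, -17, -18] -> [28, 22, -16, -17] -> 3
  [-12, -31, -22, 10, 2, -21, -40, 40, -32, -25] -> [-10, -29, -20, 12, 4, -19, -38, 42, -30, -23] -> [-17, -36, -27, 5, -3, -26, -45, 35, -37, -30] -> [35, 5, -3, -17, -26, -27, -30, -36, -37, -45] -> [35, 5, -3, -17] -> [36, 6, -2, -16] -> 4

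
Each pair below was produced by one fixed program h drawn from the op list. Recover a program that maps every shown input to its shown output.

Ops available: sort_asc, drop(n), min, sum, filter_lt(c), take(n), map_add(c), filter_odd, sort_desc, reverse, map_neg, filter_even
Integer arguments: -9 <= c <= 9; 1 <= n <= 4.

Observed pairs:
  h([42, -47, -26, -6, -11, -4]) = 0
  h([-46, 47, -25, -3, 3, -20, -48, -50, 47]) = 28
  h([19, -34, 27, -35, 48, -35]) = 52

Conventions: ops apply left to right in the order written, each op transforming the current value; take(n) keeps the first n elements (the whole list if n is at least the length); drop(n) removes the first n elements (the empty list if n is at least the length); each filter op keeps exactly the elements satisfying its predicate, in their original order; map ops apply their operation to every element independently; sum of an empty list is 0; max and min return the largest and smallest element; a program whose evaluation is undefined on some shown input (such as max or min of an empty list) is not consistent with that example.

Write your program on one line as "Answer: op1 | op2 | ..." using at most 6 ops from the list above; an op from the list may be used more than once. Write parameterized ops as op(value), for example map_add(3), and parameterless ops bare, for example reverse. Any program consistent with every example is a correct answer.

reverse | filter_odd | map_add(3) | drop(2) | sum

Check, running the answer program on each example:
  [42, -47, -26, -6, -11, -4] -> [-4, -11, -6, -26, -47, 42] -> [-11, -47] -> [-8, -44] -> [] -> 0
  [-46, 47, -25, -3, 3, -20, -48, -50, 47] -> [47, -50, -48, -20, 3, -3, -25, 47, -46] -> [47, 3, -3, -25, 47] -> [50, 6, 0, -22, 50] -> [0, -22, 50] -> 28
  [19, -34, 27, -35, 48, -35] -> [-35, 48, -35, 27, -34, 19] -> [-35, -35, 27, 19] -> [-32, -32, 30, 22] -> [30, 22] -> 52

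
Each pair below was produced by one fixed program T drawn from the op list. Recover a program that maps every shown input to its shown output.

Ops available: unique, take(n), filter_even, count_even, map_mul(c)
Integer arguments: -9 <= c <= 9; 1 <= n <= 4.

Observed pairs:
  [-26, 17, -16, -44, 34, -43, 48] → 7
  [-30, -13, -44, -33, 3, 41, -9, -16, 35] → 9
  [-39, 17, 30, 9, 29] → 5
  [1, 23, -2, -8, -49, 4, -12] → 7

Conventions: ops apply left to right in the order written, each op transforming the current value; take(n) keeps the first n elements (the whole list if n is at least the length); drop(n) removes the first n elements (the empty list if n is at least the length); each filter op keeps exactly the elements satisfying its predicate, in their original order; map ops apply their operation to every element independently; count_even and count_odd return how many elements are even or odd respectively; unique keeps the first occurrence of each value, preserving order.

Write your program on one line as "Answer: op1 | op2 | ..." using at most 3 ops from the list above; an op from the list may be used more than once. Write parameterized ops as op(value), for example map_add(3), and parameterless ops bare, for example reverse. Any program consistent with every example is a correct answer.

map_mul(-6) | count_even

Check, running the answer program on each example:
  [-26, 17, -16, -44, 34, -43, 48] -> [156, -102, 96, 264, -204, 258, -288] -> 7
  [-30, -13, -44, -33, 3, 41, -9, -16, 35] -> [180, 78, 264, 198, -18, -246, 54, 96, -210] -> 9
  [-39, 17, 30, 9, 29] -> [234, -102, -180, -54, -174] -> 5
  [1, 23, -2, -8, -49, 4, -12] -> [-6, -138, 12, 48, 294, -24, 72] -> 7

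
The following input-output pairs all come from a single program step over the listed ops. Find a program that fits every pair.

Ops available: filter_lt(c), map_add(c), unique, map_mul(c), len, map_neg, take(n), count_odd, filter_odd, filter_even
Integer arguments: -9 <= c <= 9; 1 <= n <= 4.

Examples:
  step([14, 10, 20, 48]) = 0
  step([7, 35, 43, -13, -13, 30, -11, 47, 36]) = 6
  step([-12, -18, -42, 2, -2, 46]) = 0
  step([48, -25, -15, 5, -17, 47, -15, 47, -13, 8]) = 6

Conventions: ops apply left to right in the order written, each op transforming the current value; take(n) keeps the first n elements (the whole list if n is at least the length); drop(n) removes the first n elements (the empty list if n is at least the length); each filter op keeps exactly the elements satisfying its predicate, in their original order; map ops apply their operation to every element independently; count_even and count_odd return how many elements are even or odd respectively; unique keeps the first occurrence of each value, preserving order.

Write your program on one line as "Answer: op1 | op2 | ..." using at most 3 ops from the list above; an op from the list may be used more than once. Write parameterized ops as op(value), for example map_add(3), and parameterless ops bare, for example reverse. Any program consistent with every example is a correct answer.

unique | count_odd

Check, running the answer program on each example:
  [14, 10, 20, 48] -> [14, 10, 20, 48] -> 0
  [7, 35, 43, -13, -13, 30, -11, 47, 36] -> [7, 35, 43, -13, 30, -11, 47, 36] -> 6
  [-12, -18, -42, 2, -2, 46] -> [-12, -18, -42, 2, -2, 46] -> 0
  [48, -25, -15, 5, -17, 47, -15, 47, -13, 8] -> [48, -25, -15, 5, -17, 47, -13, 8] -> 6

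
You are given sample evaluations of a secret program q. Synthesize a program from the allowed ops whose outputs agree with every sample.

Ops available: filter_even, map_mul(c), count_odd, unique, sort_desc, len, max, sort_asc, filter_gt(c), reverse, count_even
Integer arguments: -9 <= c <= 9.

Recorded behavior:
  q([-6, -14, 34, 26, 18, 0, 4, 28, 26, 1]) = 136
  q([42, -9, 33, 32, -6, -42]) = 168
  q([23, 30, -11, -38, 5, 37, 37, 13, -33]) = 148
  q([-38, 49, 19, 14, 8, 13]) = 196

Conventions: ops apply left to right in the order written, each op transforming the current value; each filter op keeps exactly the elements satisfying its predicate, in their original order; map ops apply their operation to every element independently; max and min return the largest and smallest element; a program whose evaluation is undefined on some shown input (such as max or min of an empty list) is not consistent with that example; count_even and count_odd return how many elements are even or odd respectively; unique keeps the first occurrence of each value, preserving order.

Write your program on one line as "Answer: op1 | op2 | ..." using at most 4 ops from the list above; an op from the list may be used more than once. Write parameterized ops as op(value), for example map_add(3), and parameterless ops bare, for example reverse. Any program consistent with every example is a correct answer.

unique | map_mul(4) | reverse | max

Check, running the answer program on each example:
  [-6, -14, 34, 26, 18, 0, 4, 28, 26, 1] -> [-6, -14, 34, 26, 18, 0, 4, 28, 1] -> [-24, -56, 136, 104, 72, 0, 16, 112, 4] -> [4, 112, 16, 0, 72, 104, 136, -56, -24] -> 136
  [42, -9, 33, 32, -6, -42] -> [42, -9, 33, 32, -6, -42] -> [168, -36, 132, 128, -24, -168] -> [-168, -24, 128, 132, -36, 168] -> 168
  [23, 30, -11, -38, 5, 37, 37, 13, -33] -> [23, 30, -11, -38, 5, 37, 13, -33] -> [92, 120, -44, -152, 20, 148, 52, -132] -> [-132, 52, 148, 20, -152, -44, 120, 92] -> 148
  [-38, 49, 19, 14, 8, 13] -> [-38, 49, 19, 14, 8, 13] -> [-152, 196, 76, 56, 32, 52] -> [52, 32, 56, 76, 196, -152] -> 196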